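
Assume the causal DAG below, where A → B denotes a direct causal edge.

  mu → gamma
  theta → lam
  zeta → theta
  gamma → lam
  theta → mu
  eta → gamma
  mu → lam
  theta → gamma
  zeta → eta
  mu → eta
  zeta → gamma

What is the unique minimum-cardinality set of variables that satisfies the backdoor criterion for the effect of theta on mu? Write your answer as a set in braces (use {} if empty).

Variables eligible for adjustment (non-descendants of theta, excluding theta and mu): {zeta}.
Backdoor paths from theta to mu:
  P1: theta <- zeta -> eta <- mu
  P2: theta <- zeta -> eta -> gamma <- mu
  P3: theta <- zeta -> eta -> gamma -> lam <- mu
  P4: theta <- zeta -> gamma <- mu
  P5: theta <- zeta -> gamma <- eta <- mu
  P6: theta <- zeta -> gamma -> lam <- mu
Each backdoor path contains an unconditioned collider, so every path is already blocked with the empty conditioning set:
  P1: blocked at collider eta (neither it nor any descendant is in the conditioning set).
  P2: blocked at collider gamma (neither it nor any descendant is in the conditioning set).
  P3: blocked at collider lam (neither it nor any descendant is in the conditioning set).
  P4: blocked at collider gamma (neither it nor any descendant is in the conditioning set).
  P5: blocked at collider gamma (neither it nor any descendant is in the conditioning set).
  P6: blocked at collider lam (neither it nor any descendant is in the conditioning set).
The empty set is therefore the unique smallest valid set.

{}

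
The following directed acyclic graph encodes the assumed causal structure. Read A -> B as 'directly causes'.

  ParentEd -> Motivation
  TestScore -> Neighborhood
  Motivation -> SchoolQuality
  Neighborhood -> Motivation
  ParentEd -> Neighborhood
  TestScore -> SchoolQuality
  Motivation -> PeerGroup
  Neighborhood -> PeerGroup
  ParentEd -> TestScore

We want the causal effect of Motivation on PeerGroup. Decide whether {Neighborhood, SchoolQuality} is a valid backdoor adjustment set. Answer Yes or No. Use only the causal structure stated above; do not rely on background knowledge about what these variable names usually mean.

No

Backdoor paths from Motivation to PeerGroup (paths whose first edge points into Motivation):
  P1: Motivation <- ParentEd -> TestScore -> Neighborhood -> PeerGroup
  P2: Motivation <- ParentEd -> Neighborhood -> PeerGroup
  P3: Motivation <- Neighborhood -> PeerGroup
Condition 1 (no descendant of Motivation in the set): FAILS — SchoolQuality is a descendant of Motivation.
Condition 2 (every backdoor path blocked by {Neighborhood, SchoolQuality}):
  P1: blocked at chain node Neighborhood ∈ conditioning set.
  P2: blocked at chain node Neighborhood ∈ conditioning set.
  P3: blocked at fork node Neighborhood ∈ conditioning set.
{Neighborhood, SchoolQuality} does not satisfy the backdoor criterion.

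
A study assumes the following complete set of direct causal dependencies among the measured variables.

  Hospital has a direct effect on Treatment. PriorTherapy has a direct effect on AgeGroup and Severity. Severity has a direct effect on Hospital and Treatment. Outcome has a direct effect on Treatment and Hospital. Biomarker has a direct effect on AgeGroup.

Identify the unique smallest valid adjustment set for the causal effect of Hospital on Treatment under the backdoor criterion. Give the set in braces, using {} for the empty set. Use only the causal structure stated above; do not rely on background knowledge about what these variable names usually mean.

Variables eligible for adjustment (non-descendants of Hospital, excluding Hospital and Treatment): {AgeGroup, Biomarker, Outcome, PriorTherapy, Severity}.
Backdoor paths from Hospital to Treatment:
  P1: Hospital <- Severity -> Treatment
  P2: Hospital <- Outcome -> Treatment
The empty set is not sufficient: P1 (Hospital <- Severity -> Treatment) has no collider blocking it and no conditioned non-collider, so it is open.
Try {Outcome, Severity}:
  P1: blocked at fork node Severity ∈ conditioning set.
  P2: blocked at fork node Outcome ∈ conditioning set.
{Outcome, Severity} contains no descendant of Hospital and blocks every backdoor path.
Every element of {Outcome, Severity} is needed (dropping Outcome leaves P2 open; dropping Severity leaves P1 open), so no proper subset is valid.
Among all size-2 subsets of the eligible variables, only {Outcome, Severity} blocks every backdoor path, so it is the unique smallest valid adjustment set.

{Outcome, Severity}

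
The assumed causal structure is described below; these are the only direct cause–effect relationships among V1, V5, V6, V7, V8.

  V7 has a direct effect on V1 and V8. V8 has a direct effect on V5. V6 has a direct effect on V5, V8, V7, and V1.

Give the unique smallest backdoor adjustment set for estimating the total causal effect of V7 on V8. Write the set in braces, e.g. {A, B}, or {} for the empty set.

Variables eligible for adjustment (non-descendants of V7, excluding V7 and V8): {V6}.
Backdoor paths from V7 to V8:
  P1: V7 <- V6 -> V8
  P2: V7 <- V6 -> V5 <- V8
The empty set is not sufficient: P1 (V7 <- V6 -> V8) has no collider blocking it and no conditioned non-collider, so it is open.
Try {V6}:
  P1: blocked at fork node V6 ∈ conditioning set.
  P2: blocked at fork node V6 ∈ conditioning set.
{V6} contains no descendant of V7 and blocks every backdoor path.
{V6} is the unique smallest valid adjustment set.

{V6}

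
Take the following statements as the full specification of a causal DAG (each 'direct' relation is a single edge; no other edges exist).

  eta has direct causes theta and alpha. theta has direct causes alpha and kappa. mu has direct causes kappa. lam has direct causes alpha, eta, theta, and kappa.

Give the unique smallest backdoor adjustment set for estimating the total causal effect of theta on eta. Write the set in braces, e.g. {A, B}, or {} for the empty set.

{alpha}

Variables eligible for adjustment (non-descendants of theta, excluding theta and eta): {alpha, kappa, mu}.
Backdoor paths from theta to eta:
  P1: theta <- kappa -> lam <- alpha -> eta
  P2: theta <- kappa -> lam <- eta
  P3: theta <- alpha -> eta
  P4: theta <- alpha -> lam <- eta
The empty set is not sufficient: P3 (theta <- alpha -> eta) has no collider blocking it and no conditioned non-collider, so it is open.
Try {alpha}:
  P1: blocked at collider lam (neither it nor any descendant is in the conditioning set).
  P2: blocked at collider lam (neither it nor any descendant is in the conditioning set).
  P3: blocked at fork node alpha ∈ conditioning set.
  P4: blocked at fork node alpha ∈ conditioning set.
{alpha} contains no descendant of theta and blocks every backdoor path.
No other singleton works — e.g. {kappa} leaves P3 open — so {alpha} is the unique smallest valid adjustment set.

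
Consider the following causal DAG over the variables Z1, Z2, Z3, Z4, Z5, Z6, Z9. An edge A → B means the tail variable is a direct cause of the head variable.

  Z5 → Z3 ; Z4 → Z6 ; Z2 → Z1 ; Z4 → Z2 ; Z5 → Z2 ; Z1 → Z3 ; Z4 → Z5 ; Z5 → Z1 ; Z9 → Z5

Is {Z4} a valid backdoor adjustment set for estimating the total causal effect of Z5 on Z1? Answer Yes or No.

Yes

Backdoor paths from Z5 to Z1 (paths whose first edge points into Z5):
  P1: Z5 <- Z4 -> Z2 -> Z1
Condition 1 (no descendant of Z5 in the set): holds — descendants of Z5 are {Z1, Z2, Z3}; none are in {Z4}.
Condition 2 (every backdoor path blocked by {Z4}):
  P1: blocked at fork node Z4 ∈ conditioning set.
{Z4} satisfies the backdoor criterion.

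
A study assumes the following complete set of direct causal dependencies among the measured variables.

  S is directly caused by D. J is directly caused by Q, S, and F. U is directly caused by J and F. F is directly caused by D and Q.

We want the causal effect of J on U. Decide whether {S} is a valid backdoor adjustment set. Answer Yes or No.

No

Backdoor paths from J to U (paths whose first edge points into J):
  P1: J <- S <- D -> F -> U
  P2: J <- Q -> F -> U
  P3: J <- F -> U
Condition 1 (no descendant of J in the set): holds — descendants of J are {U}; none are in {S}.
Condition 2 (every backdoor path blocked by {S}):
  P1: blocked at chain node S ∈ conditioning set.
  P2: open — no interior node is in the conditioning set.
  P3: open — no interior node is in the conditioning set.
{S} does not satisfy the backdoor criterion.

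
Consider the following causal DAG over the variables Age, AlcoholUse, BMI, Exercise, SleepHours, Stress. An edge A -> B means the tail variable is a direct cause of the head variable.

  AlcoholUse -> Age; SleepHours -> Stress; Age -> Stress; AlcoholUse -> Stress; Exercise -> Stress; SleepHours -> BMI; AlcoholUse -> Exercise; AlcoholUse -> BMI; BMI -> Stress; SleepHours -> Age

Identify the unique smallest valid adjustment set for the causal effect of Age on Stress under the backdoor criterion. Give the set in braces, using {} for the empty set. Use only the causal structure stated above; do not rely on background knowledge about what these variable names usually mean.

Variables eligible for adjustment (non-descendants of Age, excluding Age and Stress): {AlcoholUse, BMI, Exercise, SleepHours}.
Backdoor paths from Age to Stress:
  P1: Age <- SleepHours -> BMI <- AlcoholUse -> Exercise -> Stress
  P2: Age <- SleepHours -> BMI <- AlcoholUse -> Stress
  P3: Age <- SleepHours -> BMI -> Stress
  P4: Age <- SleepHours -> Stress
  P5: Age <- AlcoholUse -> Exercise -> Stress
  P6: Age <- AlcoholUse -> BMI <- SleepHours -> Stress
  P7: Age <- AlcoholUse -> BMI -> Stress
  P8: Age <- AlcoholUse -> Stress
The empty set is not sufficient: P3 (Age <- SleepHours -> BMI -> Stress) has no collider blocking it and no conditioned non-collider, so it is open.
Try {AlcoholUse, SleepHours}:
  P1: blocked at fork node SleepHours ∈ conditioning set.
  P2: blocked at fork node SleepHours ∈ conditioning set.
  P3: blocked at fork node SleepHours ∈ conditioning set.
  P4: blocked at fork node SleepHours ∈ conditioning set.
  P5: blocked at fork node AlcoholUse ∈ conditioning set.
  P6: blocked at fork node AlcoholUse ∈ conditioning set.
  P7: blocked at fork node AlcoholUse ∈ conditioning set.
  P8: blocked at fork node AlcoholUse ∈ conditioning set.
{AlcoholUse, SleepHours} contains no descendant of Age and blocks every backdoor path.
Every element of {AlcoholUse, SleepHours} is needed (dropping AlcoholUse leaves P5 open; dropping SleepHours leaves P3 open), so no proper subset is valid.
Among all size-2 subsets of the eligible variables, only {AlcoholUse, SleepHours} blocks every backdoor path, so it is the unique smallest valid adjustment set.

{AlcoholUse, SleepHours}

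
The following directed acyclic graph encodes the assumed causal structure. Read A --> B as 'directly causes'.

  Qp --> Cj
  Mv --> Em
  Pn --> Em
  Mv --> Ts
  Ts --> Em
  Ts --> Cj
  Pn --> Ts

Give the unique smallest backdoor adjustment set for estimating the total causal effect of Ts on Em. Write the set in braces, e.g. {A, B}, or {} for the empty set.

{Mv, Pn}

Variables eligible for adjustment (non-descendants of Ts, excluding Ts and Em): {Mv, Pn, Qp}.
Backdoor paths from Ts to Em:
  P1: Ts <- Mv -> Em
  P2: Ts <- Pn -> Em
The empty set is not sufficient: P1 (Ts <- Mv -> Em) has no collider blocking it and no conditioned non-collider, so it is open.
Try {Mv, Pn}:
  P1: blocked at fork node Mv ∈ conditioning set.
  P2: blocked at fork node Pn ∈ conditioning set.
{Mv, Pn} contains no descendant of Ts and blocks every backdoor path.
Every element of {Mv, Pn} is needed (dropping Mv leaves P1 open; dropping Pn leaves P2 open), so no proper subset is valid.
Among all size-2 subsets of the eligible variables, only {Mv, Pn} blocks every backdoor path, so it is the unique smallest valid adjustment set.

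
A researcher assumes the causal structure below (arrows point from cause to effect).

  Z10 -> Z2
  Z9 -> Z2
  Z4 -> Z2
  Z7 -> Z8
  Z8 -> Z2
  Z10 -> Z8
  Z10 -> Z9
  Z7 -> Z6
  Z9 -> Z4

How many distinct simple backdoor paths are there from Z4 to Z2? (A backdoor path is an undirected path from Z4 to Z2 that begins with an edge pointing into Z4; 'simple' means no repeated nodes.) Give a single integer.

A backdoor path from Z4 to Z2 is any simple undirected path whose first edge points into Z4 (i.e. leaves Z4 via a parent).
Parents of Z4: {Z9}.
Enumerating:
  P1: Z4 <- Z9 <- Z10 -> Z8 -> Z2
  P2: Z4 <- Z9 <- Z10 -> Z2
  P3: Z4 <- Z9 -> Z2
That exhausts the simple backdoor paths. Count: 3.

3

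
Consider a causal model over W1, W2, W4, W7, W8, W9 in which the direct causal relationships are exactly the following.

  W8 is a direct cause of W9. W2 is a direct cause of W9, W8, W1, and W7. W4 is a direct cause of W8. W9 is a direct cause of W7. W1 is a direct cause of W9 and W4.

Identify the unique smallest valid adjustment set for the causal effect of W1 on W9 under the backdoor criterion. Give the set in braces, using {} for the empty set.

Variables eligible for adjustment (non-descendants of W1, excluding W1 and W9): {W2}.
Backdoor paths from W1 to W9:
  P1: W1 <- W2 -> W8 -> W9
  P2: W1 <- W2 -> W9
  P3: W1 <- W2 -> W7 <- W9
The empty set is not sufficient: P1 (W1 <- W2 -> W8 -> W9) has no collider blocking it and no conditioned non-collider, so it is open.
Try {W2}:
  P1: blocked at fork node W2 ∈ conditioning set.
  P2: blocked at fork node W2 ∈ conditioning set.
  P3: blocked at fork node W2 ∈ conditioning set.
{W2} contains no descendant of W1 and blocks every backdoor path.
{W2} is the unique smallest valid adjustment set.

{W2}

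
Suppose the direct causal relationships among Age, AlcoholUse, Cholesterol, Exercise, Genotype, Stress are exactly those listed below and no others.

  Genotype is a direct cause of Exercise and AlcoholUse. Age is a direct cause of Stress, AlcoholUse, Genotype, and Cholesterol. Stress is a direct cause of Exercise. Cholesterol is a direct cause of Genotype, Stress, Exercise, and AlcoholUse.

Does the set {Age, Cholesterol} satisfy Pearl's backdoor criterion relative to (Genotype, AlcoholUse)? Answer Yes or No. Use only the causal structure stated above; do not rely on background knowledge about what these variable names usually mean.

Backdoor paths from Genotype to AlcoholUse (paths whose first edge points into Genotype):
  P1: Genotype <- Age -> Cholesterol -> AlcoholUse
  P2: Genotype <- Age -> AlcoholUse
  P3: Genotype <- Age -> Stress <- Cholesterol -> AlcoholUse
  P4: Genotype <- Age -> Stress -> Exercise <- Cholesterol -> AlcoholUse
  P5: Genotype <- Cholesterol <- Age -> AlcoholUse
  P6: Genotype <- Cholesterol -> AlcoholUse
  P7: Genotype <- Cholesterol -> Stress <- Age -> AlcoholUse
  P8: Genotype <- Cholesterol -> Exercise <- Stress <- Age -> AlcoholUse
Condition 1 (no descendant of Genotype in the set): holds — descendants of Genotype are {AlcoholUse, Exercise}; none are in {Age, Cholesterol}.
Condition 2 (every backdoor path blocked by {Age, Cholesterol}):
  P1: blocked at fork node Age ∈ conditioning set.
  P2: blocked at fork node Age ∈ conditioning set.
  P3: blocked at fork node Age ∈ conditioning set.
  P4: blocked at fork node Age ∈ conditioning set.
  P5: blocked at chain node Cholesterol ∈ conditioning set.
  P6: blocked at fork node Cholesterol ∈ conditioning set.
  P7: blocked at fork node Cholesterol ∈ conditioning set.
  P8: blocked at fork node Cholesterol ∈ conditioning set.
{Age, Cholesterol} satisfies the backdoor criterion.

Yes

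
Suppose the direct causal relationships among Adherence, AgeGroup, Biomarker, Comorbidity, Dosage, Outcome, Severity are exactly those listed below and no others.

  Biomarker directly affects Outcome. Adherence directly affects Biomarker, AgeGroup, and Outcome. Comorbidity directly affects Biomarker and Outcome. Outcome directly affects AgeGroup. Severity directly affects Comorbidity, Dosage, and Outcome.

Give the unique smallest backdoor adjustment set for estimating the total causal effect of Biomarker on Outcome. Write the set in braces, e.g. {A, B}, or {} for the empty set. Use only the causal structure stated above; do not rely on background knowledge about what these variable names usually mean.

Variables eligible for adjustment (non-descendants of Biomarker, excluding Biomarker and Outcome): {Adherence, Comorbidity, Dosage, Severity}.
Backdoor paths from Biomarker to Outcome:
  P1: Biomarker <- Comorbidity <- Severity -> Outcome
  P2: Biomarker <- Comorbidity -> Outcome
  P3: Biomarker <- Adherence -> Outcome
  P4: Biomarker <- Adherence -> AgeGroup <- Outcome
The empty set is not sufficient: P1 (Biomarker <- Comorbidity <- Severity -> Outcome) has no collider blocking it and no conditioned non-collider, so it is open.
Try {Adherence, Comorbidity}:
  P1: blocked at chain node Comorbidity ∈ conditioning set.
  P2: blocked at fork node Comorbidity ∈ conditioning set.
  P3: blocked at fork node Adherence ∈ conditioning set.
  P4: blocked at fork node Adherence ∈ conditioning set.
{Adherence, Comorbidity} contains no descendant of Biomarker and blocks every backdoor path.
Every element of {Adherence, Comorbidity} is needed (dropping Adherence leaves P3 open; dropping Comorbidity leaves P1 open), so no proper subset is valid.
Among all size-2 subsets of the eligible variables, only {Adherence, Comorbidity} blocks every backdoor path, so it is the unique smallest valid adjustment set.

{Adherence, Comorbidity}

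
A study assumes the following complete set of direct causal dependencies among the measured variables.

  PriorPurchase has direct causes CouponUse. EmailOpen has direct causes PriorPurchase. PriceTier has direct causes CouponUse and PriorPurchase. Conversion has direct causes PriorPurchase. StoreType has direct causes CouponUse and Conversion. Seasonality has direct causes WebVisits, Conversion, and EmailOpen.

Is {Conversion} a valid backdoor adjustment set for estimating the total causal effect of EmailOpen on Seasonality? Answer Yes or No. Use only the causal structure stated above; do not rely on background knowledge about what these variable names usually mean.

Backdoor paths from EmailOpen to Seasonality (paths whose first edge points into EmailOpen):
  P1: EmailOpen <- PriorPurchase <- CouponUse -> StoreType <- Conversion -> Seasonality
  P2: EmailOpen <- PriorPurchase -> Conversion -> Seasonality
  P3: EmailOpen <- PriorPurchase -> PriceTier <- CouponUse -> StoreType <- Conversion -> Seasonality
Condition 1 (no descendant of EmailOpen in the set): holds — descendants of EmailOpen are {Seasonality}; none are in {Conversion}.
Condition 2 (every backdoor path blocked by {Conversion}):
  P1: blocked at collider StoreType (neither it nor any descendant is in the conditioning set).
  P2: blocked at chain node Conversion ∈ conditioning set.
  P3: blocked at collider PriceTier (neither it nor any descendant is in the conditioning set).
{Conversion} satisfies the backdoor criterion.

Yes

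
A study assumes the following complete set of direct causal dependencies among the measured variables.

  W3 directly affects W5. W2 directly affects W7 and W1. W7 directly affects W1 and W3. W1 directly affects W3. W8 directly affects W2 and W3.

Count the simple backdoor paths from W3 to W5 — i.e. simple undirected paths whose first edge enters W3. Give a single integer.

0

A backdoor path from W3 to W5 is any simple undirected path whose first edge points into W3 (i.e. leaves W3 via a parent).
Parents of W3: {W1, W7, W8}.
No simple path from any parent of W3 reaches W5 without revisiting W3, so there are no backdoor paths.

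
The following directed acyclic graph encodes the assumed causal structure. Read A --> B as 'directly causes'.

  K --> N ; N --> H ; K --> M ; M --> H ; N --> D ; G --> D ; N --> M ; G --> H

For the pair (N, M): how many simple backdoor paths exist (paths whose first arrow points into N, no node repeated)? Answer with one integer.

A backdoor path from N to M is any simple undirected path whose first edge points into N (i.e. leaves N via a parent).
Parents of N: {K}.
Enumerating:
  P1: N <- K -> M
That exhausts the simple backdoor paths. Count: 1.

1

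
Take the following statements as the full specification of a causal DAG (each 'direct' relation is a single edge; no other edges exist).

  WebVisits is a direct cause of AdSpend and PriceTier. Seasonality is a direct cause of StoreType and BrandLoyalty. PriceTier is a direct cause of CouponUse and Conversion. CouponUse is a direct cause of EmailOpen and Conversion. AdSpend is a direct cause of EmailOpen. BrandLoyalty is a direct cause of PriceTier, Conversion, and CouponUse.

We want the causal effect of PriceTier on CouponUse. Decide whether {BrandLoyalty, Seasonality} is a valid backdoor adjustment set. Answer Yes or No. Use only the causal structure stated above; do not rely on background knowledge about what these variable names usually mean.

Yes

Backdoor paths from PriceTier to CouponUse (paths whose first edge points into PriceTier):
  P1: PriceTier <- BrandLoyalty -> CouponUse
  P2: PriceTier <- BrandLoyalty -> Conversion <- CouponUse
  P3: PriceTier <- WebVisits -> AdSpend -> EmailOpen <- CouponUse
Condition 1 (no descendant of PriceTier in the set): holds — descendants of PriceTier are {Conversion, CouponUse, EmailOpen}; none are in {BrandLoyalty, Seasonality}.
Condition 2 (every backdoor path blocked by {BrandLoyalty, Seasonality}):
  P1: blocked at fork node BrandLoyalty ∈ conditioning set.
  P2: blocked at fork node BrandLoyalty ∈ conditioning set.
  P3: blocked at collider EmailOpen (neither it nor any descendant is in the conditioning set).
{BrandLoyalty, Seasonality} satisfies the backdoor criterion.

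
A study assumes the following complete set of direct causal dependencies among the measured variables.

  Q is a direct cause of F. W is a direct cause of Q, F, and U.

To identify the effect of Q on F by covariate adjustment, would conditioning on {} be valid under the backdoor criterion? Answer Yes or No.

No

Backdoor paths from Q to F (paths whose first edge points into Q):
  P1: Q <- W -> F
Condition 1 (no descendant of Q in the set): holds — descendants of Q are {F}; none are in {}.
Condition 2 (every backdoor path blocked by {}):
  P1: open — no interior node is in the conditioning set.
{} does not satisfy the backdoor criterion.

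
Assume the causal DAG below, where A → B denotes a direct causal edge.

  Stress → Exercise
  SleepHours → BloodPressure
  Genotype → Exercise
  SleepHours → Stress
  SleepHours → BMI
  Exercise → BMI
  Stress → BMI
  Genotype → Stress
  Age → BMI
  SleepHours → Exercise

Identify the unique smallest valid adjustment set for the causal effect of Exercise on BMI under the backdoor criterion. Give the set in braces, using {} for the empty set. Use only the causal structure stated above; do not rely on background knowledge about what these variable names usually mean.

{SleepHours, Stress}

Variables eligible for adjustment (non-descendants of Exercise, excluding Exercise and BMI): {Age, BloodPressure, Genotype, SleepHours, Stress}.
Backdoor paths from Exercise to BMI:
  P1: Exercise <- Genotype -> Stress <- SleepHours -> BMI
  P2: Exercise <- Genotype -> Stress -> BMI
  P3: Exercise <- SleepHours -> Stress -> BMI
  P4: Exercise <- SleepHours -> BMI
  P5: Exercise <- Stress <- SleepHours -> BMI
  P6: Exercise <- Stress -> BMI
The empty set is not sufficient: P2 (Exercise <- Genotype -> Stress -> BMI) has no collider blocking it and no conditioned non-collider, so it is open.
Try {SleepHours, Stress}:
  P1: blocked at fork node SleepHours ∈ conditioning set.
  P2: blocked at chain node Stress ∈ conditioning set.
  P3: blocked at fork node SleepHours ∈ conditioning set.
  P4: blocked at fork node SleepHours ∈ conditioning set.
  P5: blocked at chain node Stress ∈ conditioning set.
  P6: blocked at fork node Stress ∈ conditioning set.
{SleepHours, Stress} contains no descendant of Exercise and blocks every backdoor path.
Every element of {SleepHours, Stress} is needed (dropping SleepHours leaves P1 open; dropping Stress leaves P2 open), so no proper subset is valid.
Among all size-2 subsets of the eligible variables, only {SleepHours, Stress} blocks every backdoor path, so it is the unique smallest valid adjustment set.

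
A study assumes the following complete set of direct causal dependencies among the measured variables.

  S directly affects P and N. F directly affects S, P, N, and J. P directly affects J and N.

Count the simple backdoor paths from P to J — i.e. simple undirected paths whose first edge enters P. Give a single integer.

3

A backdoor path from P to J is any simple undirected path whose first edge points into P (i.e. leaves P via a parent).
Parents of P: {F, S}.
Enumerating:
  P1: P <- F -> J
  P2: P <- S <- F -> J
  P3: P <- S -> N <- F -> J
That exhausts the simple backdoor paths. Count: 3.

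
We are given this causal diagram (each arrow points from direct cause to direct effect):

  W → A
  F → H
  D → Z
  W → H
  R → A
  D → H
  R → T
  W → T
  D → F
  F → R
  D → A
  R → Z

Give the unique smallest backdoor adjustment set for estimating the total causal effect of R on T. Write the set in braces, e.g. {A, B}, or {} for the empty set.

{}

Variables eligible for adjustment (non-descendants of R, excluding R and T): {D, F, H, W}.
Backdoor paths from R to T:
  P1: R <- F <- D -> A <- W -> T
  P2: R <- F <- D -> H <- W -> T
  P3: R <- F -> H <- D -> A <- W -> T
  P4: R <- F -> H <- W -> T
Each backdoor path contains an unconditioned collider, so every path is already blocked with the empty conditioning set:
  P1: blocked at collider A (neither it nor any descendant is in the conditioning set).
  P2: blocked at collider H (neither it nor any descendant is in the conditioning set).
  P3: blocked at collider H (neither it nor any descendant is in the conditioning set).
  P4: blocked at collider H (neither it nor any descendant is in the conditioning set).
The empty set is therefore the unique smallest valid set.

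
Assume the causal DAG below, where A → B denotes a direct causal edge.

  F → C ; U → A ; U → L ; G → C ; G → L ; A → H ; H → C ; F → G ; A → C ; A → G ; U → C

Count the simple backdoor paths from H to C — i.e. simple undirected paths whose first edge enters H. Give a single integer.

A backdoor path from H to C is any simple undirected path whose first edge points into H (i.e. leaves H via a parent).
Parents of H: {A}.
Enumerating:
  P1: H <- A <- U -> C
  P2: H <- A <- U -> L <- G <- F -> C
  P3: H <- A <- U -> L <- G -> C
  P4: H <- A -> G <- F -> C
  P5: H <- A -> G -> C
  P6: H <- A -> G -> L <- U -> C
  P7: H <- A -> C
That exhausts the simple backdoor paths. Count: 7.

7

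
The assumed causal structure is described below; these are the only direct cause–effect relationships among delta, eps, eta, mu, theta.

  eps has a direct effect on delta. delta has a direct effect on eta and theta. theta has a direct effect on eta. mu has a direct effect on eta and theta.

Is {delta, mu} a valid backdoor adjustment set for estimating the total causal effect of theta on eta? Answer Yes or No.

Yes

Backdoor paths from theta to eta (paths whose first edge points into theta):
  P1: theta <- delta -> eta
  P2: theta <- mu -> eta
Condition 1 (no descendant of theta in the set): holds — descendants of theta are {eta}; none are in {delta, mu}.
Condition 2 (every backdoor path blocked by {delta, mu}):
  P1: blocked at fork node delta ∈ conditioning set.
  P2: blocked at fork node mu ∈ conditioning set.
{delta, mu} satisfies the backdoor criterion.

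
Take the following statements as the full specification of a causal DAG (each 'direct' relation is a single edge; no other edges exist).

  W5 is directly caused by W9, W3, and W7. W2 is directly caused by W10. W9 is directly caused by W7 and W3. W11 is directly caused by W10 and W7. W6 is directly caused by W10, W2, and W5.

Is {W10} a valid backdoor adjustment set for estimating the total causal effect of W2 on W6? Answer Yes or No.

Yes

Backdoor paths from W2 to W6 (paths whose first edge points into W2):
  P1: W2 <- W10 -> W11 <- W7 -> W9 <- W3 -> W5 -> W6
  P2: W2 <- W10 -> W11 <- W7 -> W9 -> W5 -> W6
  P3: W2 <- W10 -> W11 <- W7 -> W5 -> W6
  P4: W2 <- W10 -> W6
Condition 1 (no descendant of W2 in the set): holds — descendants of W2 are {W6}; none are in {W10}.
Condition 2 (every backdoor path blocked by {W10}):
  P1: blocked at fork node W10 ∈ conditioning set.
  P2: blocked at fork node W10 ∈ conditioning set.
  P3: blocked at fork node W10 ∈ conditioning set.
  P4: blocked at fork node W10 ∈ conditioning set.
{W10} satisfies the backdoor criterion.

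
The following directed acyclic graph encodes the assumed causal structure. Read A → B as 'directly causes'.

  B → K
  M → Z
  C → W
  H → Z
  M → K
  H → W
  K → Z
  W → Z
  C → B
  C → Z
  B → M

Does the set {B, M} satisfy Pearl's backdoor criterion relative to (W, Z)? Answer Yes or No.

Backdoor paths from W to Z (paths whose first edge points into W):
  P1: W <- C -> B -> M -> K -> Z
  P2: W <- C -> B -> M -> Z
  P3: W <- C -> B -> K <- M -> Z
  P4: W <- C -> B -> K -> Z
  P5: W <- C -> Z
  P6: W <- H -> Z
Condition 1 (no descendant of W in the set): holds — descendants of W are {Z}; none are in {B, M}.
Condition 2 (every backdoor path blocked by {B, M}):
  P1: blocked at chain node B ∈ conditioning set.
  P2: blocked at chain node B ∈ conditioning set.
  P3: blocked at chain node B ∈ conditioning set.
  P4: blocked at chain node B ∈ conditioning set.
  P5: open — no interior node is in the conditioning set.
  P6: open — no interior node is in the conditioning set.
{B, M} does not satisfy the backdoor criterion.

No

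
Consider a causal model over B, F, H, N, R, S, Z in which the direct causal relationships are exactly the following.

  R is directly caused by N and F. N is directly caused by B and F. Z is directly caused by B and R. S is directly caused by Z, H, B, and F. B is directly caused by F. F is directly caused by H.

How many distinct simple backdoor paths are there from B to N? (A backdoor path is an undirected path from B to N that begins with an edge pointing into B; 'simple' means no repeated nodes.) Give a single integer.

A backdoor path from B to N is any simple undirected path whose first edge points into B (i.e. leaves B via a parent).
Parents of B: {F}.
Enumerating:
  P1: B <- F <- H -> S <- Z <- R <- N
  P2: B <- F -> N
  P3: B <- F -> R <- N
  P4: B <- F -> S <- Z <- R <- N
That exhausts the simple backdoor paths. Count: 4.

4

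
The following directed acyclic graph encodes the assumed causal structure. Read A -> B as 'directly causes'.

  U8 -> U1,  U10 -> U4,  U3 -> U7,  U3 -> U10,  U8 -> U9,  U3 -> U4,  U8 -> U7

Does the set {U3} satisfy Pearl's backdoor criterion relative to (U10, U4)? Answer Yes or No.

Yes

Backdoor paths from U10 to U4 (paths whose first edge points into U10):
  P1: U10 <- U3 -> U4
Condition 1 (no descendant of U10 in the set): holds — descendants of U10 are {U4}; none are in {U3}.
Condition 2 (every backdoor path blocked by {U3}):
  P1: blocked at fork node U3 ∈ conditioning set.
{U3} satisfies the backdoor criterion.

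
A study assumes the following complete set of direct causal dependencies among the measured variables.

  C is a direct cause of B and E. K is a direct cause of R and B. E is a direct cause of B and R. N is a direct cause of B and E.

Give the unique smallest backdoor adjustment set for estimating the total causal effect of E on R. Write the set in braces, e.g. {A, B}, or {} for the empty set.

Variables eligible for adjustment (non-descendants of E, excluding E and R): {C, K, N}.
Backdoor paths from E to R:
  P1: E <- N -> B <- K -> R
  P2: E <- C -> B <- K -> R
Each backdoor path contains an unconditioned collider, so every path is already blocked with the empty conditioning set:
  P1: blocked at collider B (neither it nor any descendant is in the conditioning set).
  P2: blocked at collider B (neither it nor any descendant is in the conditioning set).
The empty set is therefore the unique smallest valid set.

{}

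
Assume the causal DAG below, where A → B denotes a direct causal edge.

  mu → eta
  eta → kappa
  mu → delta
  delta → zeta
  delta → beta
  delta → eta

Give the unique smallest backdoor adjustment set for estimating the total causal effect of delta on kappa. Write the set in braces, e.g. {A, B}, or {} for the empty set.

Variables eligible for adjustment (non-descendants of delta, excluding delta and kappa): {mu}.
Backdoor paths from delta to kappa:
  P1: delta <- mu -> eta -> kappa
The empty set is not sufficient: P1 (delta <- mu -> eta -> kappa) has no collider blocking it and no conditioned non-collider, so it is open.
Try {mu}:
  P1: blocked at fork node mu ∈ conditioning set.
{mu} contains no descendant of delta and blocks every backdoor path.
{mu} is the unique smallest valid adjustment set.

{mu}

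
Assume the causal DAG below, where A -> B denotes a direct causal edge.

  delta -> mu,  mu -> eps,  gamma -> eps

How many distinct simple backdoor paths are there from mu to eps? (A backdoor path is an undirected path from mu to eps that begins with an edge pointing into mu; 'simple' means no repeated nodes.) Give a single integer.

A backdoor path from mu to eps is any simple undirected path whose first edge points into mu (i.e. leaves mu via a parent).
Parents of mu: {delta}.
No simple path from any parent of mu reaches eps without revisiting mu, so there are no backdoor paths.

0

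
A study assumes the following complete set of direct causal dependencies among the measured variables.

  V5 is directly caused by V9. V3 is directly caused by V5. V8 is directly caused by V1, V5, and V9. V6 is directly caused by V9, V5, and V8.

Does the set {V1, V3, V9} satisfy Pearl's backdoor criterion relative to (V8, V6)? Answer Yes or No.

No

Backdoor paths from V8 to V6 (paths whose first edge points into V8):
  P1: V8 <- V9 -> V5 -> V6
  P2: V8 <- V9 -> V6
  P3: V8 <- V5 <- V9 -> V6
  P4: V8 <- V5 -> V6
Condition 1 (no descendant of V8 in the set): holds — descendants of V8 are {V6}; none are in {V1, V3, V9}.
Condition 2 (every backdoor path blocked by {V1, V3, V9}):
  P1: blocked at fork node V9 ∈ conditioning set.
  P2: blocked at fork node V9 ∈ conditioning set.
  P3: blocked at fork node V9 ∈ conditioning set.
  P4: open — no interior node is in the conditioning set.
{V1, V3, V9} does not satisfy the backdoor criterion.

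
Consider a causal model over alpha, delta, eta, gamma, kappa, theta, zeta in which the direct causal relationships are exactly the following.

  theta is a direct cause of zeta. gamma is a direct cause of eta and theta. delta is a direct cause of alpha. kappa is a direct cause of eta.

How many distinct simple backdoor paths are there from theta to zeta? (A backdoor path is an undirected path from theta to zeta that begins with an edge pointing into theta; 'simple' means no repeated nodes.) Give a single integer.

0

A backdoor path from theta to zeta is any simple undirected path whose first edge points into theta (i.e. leaves theta via a parent).
Parents of theta: {gamma}.
No simple path from any parent of theta reaches zeta without revisiting theta, so there are no backdoor paths.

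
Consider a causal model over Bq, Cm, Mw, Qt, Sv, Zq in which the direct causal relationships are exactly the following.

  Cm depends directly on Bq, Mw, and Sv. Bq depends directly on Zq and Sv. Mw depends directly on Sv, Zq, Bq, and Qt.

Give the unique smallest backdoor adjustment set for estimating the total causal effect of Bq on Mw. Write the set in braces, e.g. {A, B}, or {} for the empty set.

{Sv, Zq}

Variables eligible for adjustment (non-descendants of Bq, excluding Bq and Mw): {Qt, Sv, Zq}.
Backdoor paths from Bq to Mw:
  P1: Bq <- Zq -> Mw
  P2: Bq <- Sv -> Mw
  P3: Bq <- Sv -> Cm <- Mw
The empty set is not sufficient: P1 (Bq <- Zq -> Mw) has no collider blocking it and no conditioned non-collider, so it is open.
Try {Sv, Zq}:
  P1: blocked at fork node Zq ∈ conditioning set.
  P2: blocked at fork node Sv ∈ conditioning set.
  P3: blocked at fork node Sv ∈ conditioning set.
{Sv, Zq} contains no descendant of Bq and blocks every backdoor path.
Every element of {Sv, Zq} is needed (dropping Sv leaves P2 open; dropping Zq leaves P1 open), so no proper subset is valid.
Among all size-2 subsets of the eligible variables, only {Sv, Zq} blocks every backdoor path, so it is the unique smallest valid adjustment set.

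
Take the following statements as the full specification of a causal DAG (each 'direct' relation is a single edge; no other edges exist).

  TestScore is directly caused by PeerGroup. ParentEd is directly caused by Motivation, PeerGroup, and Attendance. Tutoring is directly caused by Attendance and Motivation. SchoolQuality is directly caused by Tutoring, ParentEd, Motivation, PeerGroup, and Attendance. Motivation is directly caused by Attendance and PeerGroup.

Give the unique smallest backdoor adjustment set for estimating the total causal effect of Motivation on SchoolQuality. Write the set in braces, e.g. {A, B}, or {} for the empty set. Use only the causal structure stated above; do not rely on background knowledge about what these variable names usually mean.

{Attendance, PeerGroup}

Variables eligible for adjustment (non-descendants of Motivation, excluding Motivation and SchoolQuality): {Attendance, PeerGroup, TestScore}.
Backdoor paths from Motivation to SchoolQuality:
  P1: Motivation <- PeerGroup -> ParentEd <- Attendance -> Tutoring -> SchoolQuality
  P2: Motivation <- PeerGroup -> ParentEd <- Attendance -> SchoolQuality
  P3: Motivation <- PeerGroup -> ParentEd -> SchoolQuality
  P4: Motivation <- PeerGroup -> SchoolQuality
  P5: Motivation <- Attendance -> ParentEd <- PeerGroup -> SchoolQuality
  P6: Motivation <- Attendance -> ParentEd -> SchoolQuality
  P7: Motivation <- Attendance -> Tutoring -> SchoolQuality
  P8: Motivation <- Attendance -> SchoolQuality
The empty set is not sufficient: P3 (Motivation <- PeerGroup -> ParentEd -> SchoolQuality) has no collider blocking it and no conditioned non-collider, so it is open.
Try {Attendance, PeerGroup}:
  P1: blocked at fork node PeerGroup ∈ conditioning set.
  P2: blocked at fork node PeerGroup ∈ conditioning set.
  P3: blocked at fork node PeerGroup ∈ conditioning set.
  P4: blocked at fork node PeerGroup ∈ conditioning set.
  P5: blocked at fork node Attendance ∈ conditioning set.
  P6: blocked at fork node Attendance ∈ conditioning set.
  P7: blocked at fork node Attendance ∈ conditioning set.
  P8: blocked at fork node Attendance ∈ conditioning set.
{Attendance, PeerGroup} contains no descendant of Motivation and blocks every backdoor path.
Every element of {Attendance, PeerGroup} is needed (dropping Attendance leaves P6 open; dropping PeerGroup leaves P3 open), so no proper subset is valid.
Among all size-2 subsets of the eligible variables, only {Attendance, PeerGroup} blocks every backdoor path, so it is the unique smallest valid adjustment set.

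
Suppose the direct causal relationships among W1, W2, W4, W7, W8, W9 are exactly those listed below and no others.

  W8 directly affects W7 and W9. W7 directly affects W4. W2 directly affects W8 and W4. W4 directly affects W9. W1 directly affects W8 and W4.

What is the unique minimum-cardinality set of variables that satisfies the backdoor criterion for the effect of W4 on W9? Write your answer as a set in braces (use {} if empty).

{W8}

Variables eligible for adjustment (non-descendants of W4, excluding W4 and W9): {W1, W2, W7, W8}.
Backdoor paths from W4 to W9:
  P1: W4 <- W2 -> W8 -> W9
  P2: W4 <- W1 -> W8 -> W9
  P3: W4 <- W7 <- W8 -> W9
The empty set is not sufficient: P1 (W4 <- W2 -> W8 -> W9) has no collider blocking it and no conditioned non-collider, so it is open.
Try {W8}:
  P1: blocked at chain node W8 ∈ conditioning set.
  P2: blocked at chain node W8 ∈ conditioning set.
  P3: blocked at fork node W8 ∈ conditioning set.
{W8} contains no descendant of W4 and blocks every backdoor path.
No other singleton works — e.g. {W2} leaves P2 open — so {W8} is the unique smallest valid adjustment set.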